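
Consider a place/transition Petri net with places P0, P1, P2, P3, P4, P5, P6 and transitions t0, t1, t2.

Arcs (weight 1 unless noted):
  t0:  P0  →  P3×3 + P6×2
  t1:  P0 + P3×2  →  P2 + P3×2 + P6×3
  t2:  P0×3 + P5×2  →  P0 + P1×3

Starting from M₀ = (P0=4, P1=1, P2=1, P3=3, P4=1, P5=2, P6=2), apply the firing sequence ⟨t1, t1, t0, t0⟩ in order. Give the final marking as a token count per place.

step 1: fire t1:  (P0=4, P1=1, P2=1, P3=3, P4=1, P5=2, P6=2) → (P0=3, P1=1, P2=2, P3=3, P4=1, P5=2, P6=5)
step 2: fire t1:  (P0=3, P1=1, P2=2, P3=3, P4=1, P5=2, P6=5) → (P0=2, P1=1, P2=3, P3=3, P4=1, P5=2, P6=8)
step 3: fire t0:  (P0=2, P1=1, P2=3, P3=3, P4=1, P5=2, P6=8) → (P0=1, P1=1, P2=3, P3=6, P4=1, P5=2, P6=10)
step 4: fire t0:  (P0=1, P1=1, P2=3, P3=6, P4=1, P5=2, P6=10) → (P0=0, P1=1, P2=3, P3=9, P4=1, P5=2, P6=12)

(P0=0, P1=1, P2=3, P3=9, P4=1, P5=2, P6=12)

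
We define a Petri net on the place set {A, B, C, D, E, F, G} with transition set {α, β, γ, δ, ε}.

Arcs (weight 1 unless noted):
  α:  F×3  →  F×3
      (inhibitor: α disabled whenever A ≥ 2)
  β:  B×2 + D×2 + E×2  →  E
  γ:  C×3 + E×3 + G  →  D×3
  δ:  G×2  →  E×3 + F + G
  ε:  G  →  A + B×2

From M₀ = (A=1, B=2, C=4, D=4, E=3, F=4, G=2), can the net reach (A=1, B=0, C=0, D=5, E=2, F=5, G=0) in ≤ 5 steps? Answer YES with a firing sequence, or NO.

NO — not reachable within 5 firings

depth 0: 1 marking
depth 1: 5 markings reached so far
depth 2: 11 markings reached so far
depth 3: 15 markings reached so far
depth 4: 17 markings reached so far
depth 5: 17 markings reached so far
(frontier empty at depth 5; search complete)
target is not among the 17 markings reachable within 5 steps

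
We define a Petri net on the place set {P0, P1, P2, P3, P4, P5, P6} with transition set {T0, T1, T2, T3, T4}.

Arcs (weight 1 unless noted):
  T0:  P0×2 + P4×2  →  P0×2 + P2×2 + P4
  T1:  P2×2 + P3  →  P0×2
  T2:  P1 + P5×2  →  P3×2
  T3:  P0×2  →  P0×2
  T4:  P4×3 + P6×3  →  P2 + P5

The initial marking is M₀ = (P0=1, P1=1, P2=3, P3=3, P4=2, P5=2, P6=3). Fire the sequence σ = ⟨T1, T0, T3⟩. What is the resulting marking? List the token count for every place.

(P0=3, P1=1, P2=3, P3=2, P4=1, P5=2, P6=3)

step 1: fire T1:  (P0=1, P1=1, P2=3, P3=3, P4=2, P5=2, P6=3) → (P0=3, P1=1, P2=1, P3=2, P4=2, P5=2, P6=3)
step 2: fire T0:  (P0=3, P1=1, P2=1, P3=2, P4=2, P5=2, P6=3) → (P0=3, P1=1, P2=3, P3=2, P4=1, P5=2, P6=3)
step 3: fire T3:  (P0=3, P1=1, P2=3, P3=2, P4=1, P5=2, P6=3) → (P0=3, P1=1, P2=3, P3=2, P4=1, P5=2, P6=3)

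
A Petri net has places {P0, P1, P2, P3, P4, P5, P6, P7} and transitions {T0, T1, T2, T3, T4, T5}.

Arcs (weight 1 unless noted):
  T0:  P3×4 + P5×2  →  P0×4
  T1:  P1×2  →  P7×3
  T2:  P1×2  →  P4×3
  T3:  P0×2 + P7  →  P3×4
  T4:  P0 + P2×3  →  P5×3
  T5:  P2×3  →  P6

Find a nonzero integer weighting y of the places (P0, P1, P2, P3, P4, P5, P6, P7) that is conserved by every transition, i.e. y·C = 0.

Incidence matrix C (rows=places, cols=transitions):
       T0   T1   T2   T3   T4   T5
   P0   4    0    0   -2   -1    0
   P1   0   -2   -2    0    0    0
   P2   0    0    0    0   -3   -3
   P3  -4    0    0    4    0    0
   P4   0    0    3    0    0    0
   P5  -2    0    0    0    3    0
   P6   0    0    0    0    0    1
   P7   0    3    0   -1    0    0

Candidate y = [6, 0, 4, 3, 0, 6, 12, 0]; check y·C column-wise:
  col T0: 6·4 + 4·0 + 3·-4 + 6·-2 + 12·0 = 0
  col T1: 6·0 + 0·-2 + 4·0 + 3·0 + 6·0 + 12·0 + 0·3 = 0
  col T2: 6·0 + 0·-2 + 4·0 + 3·0 + 0·3 + 6·0 + 12·0 = 0
  col T3: 6·-2 + 4·0 + 3·4 + 6·0 + 12·0 + 0·-1 = 0
  col T4: 6·-1 + 4·-3 + 3·0 + 6·3 + 12·0 = 0
  col T5: 6·0 + 4·-3 + 3·0 + 6·0 + 12·1 = 0

y = (P0:6, P1:0, P2:4, P3:3, P4:0, P5:6, P6:12, P7:0)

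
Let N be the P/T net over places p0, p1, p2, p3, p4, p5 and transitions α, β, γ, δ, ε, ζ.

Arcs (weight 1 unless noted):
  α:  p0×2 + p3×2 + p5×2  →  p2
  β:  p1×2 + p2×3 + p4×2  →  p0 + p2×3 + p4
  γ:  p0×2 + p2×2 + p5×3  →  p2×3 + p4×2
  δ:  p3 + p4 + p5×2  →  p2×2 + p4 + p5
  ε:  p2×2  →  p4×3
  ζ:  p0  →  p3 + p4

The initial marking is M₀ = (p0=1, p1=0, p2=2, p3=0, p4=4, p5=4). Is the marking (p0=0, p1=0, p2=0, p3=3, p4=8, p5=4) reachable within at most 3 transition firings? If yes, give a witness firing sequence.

NO — not reachable within 3 firings

depth 0: 1 marking
depth 1: 3 markings reached so far
depth 2: 5 markings reached so far
depth 3: 6 markings reached so far
target is not among the 6 markings reachable within 3 steps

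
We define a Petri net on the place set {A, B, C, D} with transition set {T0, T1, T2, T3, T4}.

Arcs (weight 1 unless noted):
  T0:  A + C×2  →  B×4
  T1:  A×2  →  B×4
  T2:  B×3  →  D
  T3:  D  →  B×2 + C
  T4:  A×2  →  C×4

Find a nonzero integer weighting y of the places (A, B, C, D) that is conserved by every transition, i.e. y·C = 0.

Incidence matrix C (rows=places, cols=transitions):
       T0   T1   T2   T3   T4
    A  -1   -2    0    0   -2
    B   4    4   -3    2    0
    C  -2    0    0    1    4
    D   0    0    1   -1    0

Candidate y = [2, 1, 1, 3]; check y·C column-wise:
  col T0: 2·-1 + 1·4 + 1·-2 + 3·0 = 0
  col T1: 2·-2 + 1·4 + 1·0 + 3·0 = 0
  col T2: 2·0 + 1·-3 + 1·0 + 3·1 = 0
  col T3: 2·0 + 1·2 + 1·1 + 3·-1 = 0
  col T4: 2·-2 + 1·0 + 1·4 + 3·0 = 0

y = (A:2, B:1, C:1, D:3)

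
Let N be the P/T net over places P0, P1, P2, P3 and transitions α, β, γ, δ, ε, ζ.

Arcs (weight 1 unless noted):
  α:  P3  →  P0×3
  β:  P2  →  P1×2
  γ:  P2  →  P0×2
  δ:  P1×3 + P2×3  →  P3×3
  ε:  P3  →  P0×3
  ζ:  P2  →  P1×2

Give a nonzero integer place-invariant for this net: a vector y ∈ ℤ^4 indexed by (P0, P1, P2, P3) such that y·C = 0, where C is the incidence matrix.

Incidence matrix C (rows=places, cols=transitions):
        α    β    γ    δ    ε    ζ
   P0   3    0    2    0    3    0
   P1   0    2    0   -3    0    2
   P2   0   -1   -1   -3    0   -1
   P3  -1    0    0    3   -1    0

Candidate y = [1, 1, 2, 3]; check y·C column-wise:
  col α: 1·3 + 1·0 + 2·0 + 3·-1 = 0
  col β: 1·0 + 1·2 + 2·-1 + 3·0 = 0
  col γ: 1·2 + 1·0 + 2·-1 + 3·0 = 0
  col δ: 1·0 + 1·-3 + 2·-3 + 3·3 = 0
  col ε: 1·3 + 1·0 + 2·0 + 3·-1 = 0
  col ζ: 1·0 + 1·2 + 2·-1 + 3·0 = 0

y = (P0:1, P1:1, P2:2, P3:3)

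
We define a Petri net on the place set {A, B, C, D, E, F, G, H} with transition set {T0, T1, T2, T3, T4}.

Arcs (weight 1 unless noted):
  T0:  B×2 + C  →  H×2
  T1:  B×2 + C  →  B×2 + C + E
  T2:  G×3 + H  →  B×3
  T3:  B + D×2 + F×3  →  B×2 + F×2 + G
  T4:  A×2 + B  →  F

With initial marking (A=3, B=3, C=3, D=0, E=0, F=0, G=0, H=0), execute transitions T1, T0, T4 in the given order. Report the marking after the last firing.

step 1: fire T1:  (A=3, B=3, C=3, D=0, E=0, F=0, G=0, H=0) → (A=3, B=3, C=3, D=0, E=1, F=0, G=0, H=0)
step 2: fire T0:  (A=3, B=3, C=3, D=0, E=1, F=0, G=0, H=0) → (A=3, B=1, C=2, D=0, E=1, F=0, G=0, H=2)
step 3: fire T4:  (A=3, B=1, C=2, D=0, E=1, F=0, G=0, H=2) → (A=1, B=0, C=2, D=0, E=1, F=1, G=0, H=2)

(A=1, B=0, C=2, D=0, E=1, F=1, G=0, H=2)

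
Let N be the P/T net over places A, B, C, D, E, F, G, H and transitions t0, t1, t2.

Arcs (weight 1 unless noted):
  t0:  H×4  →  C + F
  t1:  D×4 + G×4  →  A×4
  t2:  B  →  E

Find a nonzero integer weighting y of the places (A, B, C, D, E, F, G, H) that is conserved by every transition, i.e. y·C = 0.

y = (A:1, B:0, C:0, D:1, E:0, F:0, G:0, H:0)

Incidence matrix C (rows=places, cols=transitions):
       t0   t1   t2
    A   0    4    0
    B   0    0   -1
    C   1    0    0
    D   0   -4    0
    E   0    0    1
    F   1    0    0
    G   0   -4    0
    H  -4    0    0

Candidate y = [1, 0, 0, 1, 0, 0, 0, 0]; check y·C column-wise:
  col t0: 1·0 + 0·1 + 1·0 + 0·1 + 0·-4 = 0
  col t1: 1·4 + 1·-4 + 0·-4 = 0
  col t2: 1·0 + 0·-1 + 1·0 + 0·1 = 0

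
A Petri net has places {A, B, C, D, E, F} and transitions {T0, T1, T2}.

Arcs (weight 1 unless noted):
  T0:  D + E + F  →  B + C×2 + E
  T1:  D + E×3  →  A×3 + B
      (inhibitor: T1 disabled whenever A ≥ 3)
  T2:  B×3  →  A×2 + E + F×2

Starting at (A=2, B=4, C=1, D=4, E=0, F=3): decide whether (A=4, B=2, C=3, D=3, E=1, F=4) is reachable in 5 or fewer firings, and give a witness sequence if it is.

YES — reachable via ⟨T2, T0⟩ (2 firings)

step 1: fire T2:  (A=2, B=4, C=1, D=4, E=0, F=3) → (A=4, B=1, C=1, D=4, E=1, F=5)
step 2: fire T0:  (A=4, B=1, C=1, D=4, E=1, F=5) → (A=4, B=2, C=3, D=3, E=1, F=4)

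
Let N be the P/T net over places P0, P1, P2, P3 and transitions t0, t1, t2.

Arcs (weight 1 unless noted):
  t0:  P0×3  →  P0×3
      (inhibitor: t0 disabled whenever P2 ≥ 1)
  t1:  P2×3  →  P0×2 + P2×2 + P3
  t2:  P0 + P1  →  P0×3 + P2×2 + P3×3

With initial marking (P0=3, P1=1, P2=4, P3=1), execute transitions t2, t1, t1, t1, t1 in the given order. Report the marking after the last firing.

(P0=13, P1=0, P2=2, P3=8)

step 1: fire t2:  (P0=3, P1=1, P2=4, P3=1) → (P0=5, P1=0, P2=6, P3=4)
step 2: fire t1:  (P0=5, P1=0, P2=6, P3=4) → (P0=7, P1=0, P2=5, P3=5)
step 3: fire t1:  (P0=7, P1=0, P2=5, P3=5) → (P0=9, P1=0, P2=4, P3=6)
step 4: fire t1:  (P0=9, P1=0, P2=4, P3=6) → (P0=11, P1=0, P2=3, P3=7)
step 5: fire t1:  (P0=11, P1=0, P2=3, P3=7) → (P0=13, P1=0, P2=2, P3=8)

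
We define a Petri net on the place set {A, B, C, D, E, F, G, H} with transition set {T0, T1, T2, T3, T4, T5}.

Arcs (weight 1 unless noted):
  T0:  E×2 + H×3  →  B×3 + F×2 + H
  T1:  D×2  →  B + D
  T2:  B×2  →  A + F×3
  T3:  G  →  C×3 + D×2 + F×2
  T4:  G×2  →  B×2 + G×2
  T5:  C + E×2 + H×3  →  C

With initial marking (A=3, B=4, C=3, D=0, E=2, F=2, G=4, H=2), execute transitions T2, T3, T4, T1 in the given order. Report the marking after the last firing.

(A=4, B=5, C=6, D=1, E=2, F=7, G=3, H=2)

step 1: fire T2:  (A=3, B=4, C=3, D=0, E=2, F=2, G=4, H=2) → (A=4, B=2, C=3, D=0, E=2, F=5, G=4, H=2)
step 2: fire T3:  (A=4, B=2, C=3, D=0, E=2, F=5, G=4, H=2) → (A=4, B=2, C=6, D=2, E=2, F=7, G=3, H=2)
step 3: fire T4:  (A=4, B=2, C=6, D=2, E=2, F=7, G=3, H=2) → (A=4, B=4, C=6, D=2, E=2, F=7, G=3, H=2)
step 4: fire T1:  (A=4, B=4, C=6, D=2, E=2, F=7, G=3, H=2) → (A=4, B=5, C=6, D=1, E=2, F=7, G=3, H=2)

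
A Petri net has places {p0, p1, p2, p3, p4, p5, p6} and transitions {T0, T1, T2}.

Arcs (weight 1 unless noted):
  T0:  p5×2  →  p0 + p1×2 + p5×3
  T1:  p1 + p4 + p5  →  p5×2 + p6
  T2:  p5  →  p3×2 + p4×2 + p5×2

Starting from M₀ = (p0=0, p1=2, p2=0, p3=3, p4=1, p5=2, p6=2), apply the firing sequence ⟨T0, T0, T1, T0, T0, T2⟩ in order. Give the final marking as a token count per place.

(p0=4, p1=9, p2=0, p3=5, p4=2, p5=8, p6=3)

step 1: fire T0:  (p0=0, p1=2, p2=0, p3=3, p4=1, p5=2, p6=2) → (p0=1, p1=4, p2=0, p3=3, p4=1, p5=3, p6=2)
step 2: fire T0:  (p0=1, p1=4, p2=0, p3=3, p4=1, p5=3, p6=2) → (p0=2, p1=6, p2=0, p3=3, p4=1, p5=4, p6=2)
step 3: fire T1:  (p0=2, p1=6, p2=0, p3=3, p4=1, p5=4, p6=2) → (p0=2, p1=5, p2=0, p3=3, p4=0, p5=5, p6=3)
step 4: fire T0:  (p0=2, p1=5, p2=0, p3=3, p4=0, p5=5, p6=3) → (p0=3, p1=7, p2=0, p3=3, p4=0, p5=6, p6=3)
step 5: fire T0:  (p0=3, p1=7, p2=0, p3=3, p4=0, p5=6, p6=3) → (p0=4, p1=9, p2=0, p3=3, p4=0, p5=7, p6=3)
step 6: fire T2:  (p0=4, p1=9, p2=0, p3=3, p4=0, p5=7, p6=3) → (p0=4, p1=9, p2=0, p3=5, p4=2, p5=8, p6=3)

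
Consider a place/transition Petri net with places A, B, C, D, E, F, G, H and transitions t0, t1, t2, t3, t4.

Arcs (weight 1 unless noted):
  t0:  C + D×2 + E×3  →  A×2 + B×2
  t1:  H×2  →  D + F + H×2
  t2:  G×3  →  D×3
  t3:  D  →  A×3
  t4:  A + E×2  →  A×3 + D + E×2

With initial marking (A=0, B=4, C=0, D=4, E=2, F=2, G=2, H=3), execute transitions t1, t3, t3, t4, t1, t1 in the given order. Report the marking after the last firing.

step 1: fire t1:  (A=0, B=4, C=0, D=4, E=2, F=2, G=2, H=3) → (A=0, B=4, C=0, D=5, E=2, F=3, G=2, H=3)
step 2: fire t3:  (A=0, B=4, C=0, D=5, E=2, F=3, G=2, H=3) → (A=3, B=4, C=0, D=4, E=2, F=3, G=2, H=3)
step 3: fire t3:  (A=3, B=4, C=0, D=4, E=2, F=3, G=2, H=3) → (A=6, B=4, C=0, D=3, E=2, F=3, G=2, H=3)
step 4: fire t4:  (A=6, B=4, C=0, D=3, E=2, F=3, G=2, H=3) → (A=8, B=4, C=0, D=4, E=2, F=3, G=2, H=3)
step 5: fire t1:  (A=8, B=4, C=0, D=4, E=2, F=3, G=2, H=3) → (A=8, B=4, C=0, D=5, E=2, F=4, G=2, H=3)
step 6: fire t1:  (A=8, B=4, C=0, D=5, E=2, F=4, G=2, H=3) → (A=8, B=4, C=0, D=6, E=2, F=5, G=2, H=3)

(A=8, B=4, C=0, D=6, E=2, F=5, G=2, H=3)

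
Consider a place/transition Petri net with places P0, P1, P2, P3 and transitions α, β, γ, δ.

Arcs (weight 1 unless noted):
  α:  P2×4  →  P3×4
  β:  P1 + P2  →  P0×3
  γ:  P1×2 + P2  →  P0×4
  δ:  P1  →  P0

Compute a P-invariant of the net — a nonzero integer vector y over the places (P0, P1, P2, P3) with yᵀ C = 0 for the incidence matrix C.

Incidence matrix C (rows=places, cols=transitions):
        α    β    γ    δ
   P0   0    3    4    1
   P1   0   -1   -2   -1
   P2  -4   -1   -1    0
   P3   4    0    0    0

Candidate y = [1, 1, 2, 2]; check y·C column-wise:
  col α: 1·0 + 1·0 + 2·-4 + 2·4 = 0
  col β: 1·3 + 1·-1 + 2·-1 + 2·0 = 0
  col γ: 1·4 + 1·-2 + 2·-1 + 2·0 = 0
  col δ: 1·1 + 1·-1 + 2·0 + 2·0 = 0

y = (P0:1, P1:1, P2:2, P3:2)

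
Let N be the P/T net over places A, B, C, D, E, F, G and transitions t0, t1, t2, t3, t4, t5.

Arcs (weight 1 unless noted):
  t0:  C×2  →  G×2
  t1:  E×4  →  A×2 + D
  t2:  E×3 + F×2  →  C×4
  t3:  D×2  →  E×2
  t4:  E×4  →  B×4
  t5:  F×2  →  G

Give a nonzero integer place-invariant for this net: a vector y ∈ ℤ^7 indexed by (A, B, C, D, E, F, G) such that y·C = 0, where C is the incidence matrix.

y = (A:3, B:2, C:2, D:2, E:2, F:1, G:2)

Incidence matrix C (rows=places, cols=transitions):
       t0   t1   t2   t3   t4   t5
    A   0    2    0    0    0    0
    B   0    0    0    0    4    0
    C  -2    0    4    0    0    0
    D   0    1    0   -2    0    0
    E   0   -4   -3    2   -4    0
    F   0    0   -2    0    0   -2
    G   2    0    0    0    0    1

Candidate y = [3, 2, 2, 2, 2, 1, 2]; check y·C column-wise:
  col t0: 3·0 + 2·0 + 2·-2 + 2·0 + 2·0 + 1·0 + 2·2 = 0
  col t1: 3·2 + 2·0 + 2·0 + 2·1 + 2·-4 + 1·0 + 2·0 = 0
  col t2: 3·0 + 2·0 + 2·4 + 2·0 + 2·-3 + 1·-2 + 2·0 = 0
  col t3: 3·0 + 2·0 + 2·0 + 2·-2 + 2·2 + 1·0 + 2·0 = 0
  col t4: 3·0 + 2·4 + 2·0 + 2·0 + 2·-4 + 1·0 + 2·0 = 0
  col t5: 3·0 + 2·0 + 2·0 + 2·0 + 2·0 + 1·-2 + 2·1 = 0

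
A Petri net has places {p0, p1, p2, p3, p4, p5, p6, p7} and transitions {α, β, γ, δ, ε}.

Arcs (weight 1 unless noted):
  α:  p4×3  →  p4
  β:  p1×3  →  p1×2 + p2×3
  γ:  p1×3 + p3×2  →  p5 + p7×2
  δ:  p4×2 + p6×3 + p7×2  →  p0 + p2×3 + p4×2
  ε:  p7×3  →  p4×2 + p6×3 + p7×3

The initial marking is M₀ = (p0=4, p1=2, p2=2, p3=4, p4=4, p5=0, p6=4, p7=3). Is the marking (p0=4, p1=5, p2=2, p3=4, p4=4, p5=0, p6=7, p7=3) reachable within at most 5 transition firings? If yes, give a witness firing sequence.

NO — not reachable within 5 firings

depth 0: 1 marking
depth 1: 4 markings reached so far
depth 2: 8 markings reached so far
depth 3: 13 markings reached so far
depth 4: 19 markings reached so far
depth 5: 26 markings reached so far
target is not among the 26 markings reachable within 5 steps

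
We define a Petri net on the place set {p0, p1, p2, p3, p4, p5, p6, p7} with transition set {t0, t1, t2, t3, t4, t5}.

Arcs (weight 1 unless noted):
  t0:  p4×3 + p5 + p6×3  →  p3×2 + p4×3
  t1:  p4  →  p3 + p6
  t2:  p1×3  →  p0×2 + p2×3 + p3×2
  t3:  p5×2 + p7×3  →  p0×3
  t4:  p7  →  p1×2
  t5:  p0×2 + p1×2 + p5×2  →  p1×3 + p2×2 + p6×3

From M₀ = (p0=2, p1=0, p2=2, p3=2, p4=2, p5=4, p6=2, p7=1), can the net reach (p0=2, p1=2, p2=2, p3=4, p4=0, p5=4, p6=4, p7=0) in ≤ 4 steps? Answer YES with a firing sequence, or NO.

YES — reachable via ⟨t1, t1, t4⟩ (3 firings)

step 1: fire t1:  (p0=2, p1=0, p2=2, p3=2, p4=2, p5=4, p6=2, p7=1) → (p0=2, p1=0, p2=2, p3=3, p4=1, p5=4, p6=3, p7=1)
step 2: fire t1:  (p0=2, p1=0, p2=2, p3=3, p4=1, p5=4, p6=3, p7=1) → (p0=2, p1=0, p2=2, p3=4, p4=0, p5=4, p6=4, p7=1)
step 3: fire t4:  (p0=2, p1=0, p2=2, p3=4, p4=0, p5=4, p6=4, p7=1) → (p0=2, p1=2, p2=2, p3=4, p4=0, p5=4, p6=4, p7=0)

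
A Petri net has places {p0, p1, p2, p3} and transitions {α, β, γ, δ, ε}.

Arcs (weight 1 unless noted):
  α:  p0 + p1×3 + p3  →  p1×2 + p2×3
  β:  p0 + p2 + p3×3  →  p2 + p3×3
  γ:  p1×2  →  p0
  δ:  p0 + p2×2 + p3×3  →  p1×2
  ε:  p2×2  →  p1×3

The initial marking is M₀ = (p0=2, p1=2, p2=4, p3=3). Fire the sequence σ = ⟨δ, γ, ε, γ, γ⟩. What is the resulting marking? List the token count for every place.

(p0=4, p1=1, p2=0, p3=0)

step 1: fire δ:  (p0=2, p1=2, p2=4, p3=3) → (p0=1, p1=4, p2=2, p3=0)
step 2: fire γ:  (p0=1, p1=4, p2=2, p3=0) → (p0=2, p1=2, p2=2, p3=0)
step 3: fire ε:  (p0=2, p1=2, p2=2, p3=0) → (p0=2, p1=5, p2=0, p3=0)
step 4: fire γ:  (p0=2, p1=5, p2=0, p3=0) → (p0=3, p1=3, p2=0, p3=0)
step 5: fire γ:  (p0=3, p1=3, p2=0, p3=0) → (p0=4, p1=1, p2=0, p3=0)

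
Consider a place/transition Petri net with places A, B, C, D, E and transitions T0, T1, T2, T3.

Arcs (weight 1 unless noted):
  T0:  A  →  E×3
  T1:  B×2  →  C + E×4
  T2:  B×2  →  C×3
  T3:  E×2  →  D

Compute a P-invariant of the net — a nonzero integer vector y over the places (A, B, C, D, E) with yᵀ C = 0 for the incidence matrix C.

Incidence matrix C (rows=places, cols=transitions):
       T0   T1   T2   T3
    A  -1    0    0    0
    B   0   -2   -2    0
    C   0    1    3    0
    D   0    0    0    1
    E   3    4    0   -2

Candidate y = [3, 3, 2, 2, 1]; check y·C column-wise:
  col T0: 3·-1 + 3·0 + 2·0 + 2·0 + 1·3 = 0
  col T1: 3·0 + 3·-2 + 2·1 + 2·0 + 1·4 = 0
  col T2: 3·0 + 3·-2 + 2·3 + 2·0 + 1·0 = 0
  col T3: 3·0 + 3·0 + 2·0 + 2·1 + 1·-2 = 0

y = (A:3, B:3, C:2, D:2, E:1)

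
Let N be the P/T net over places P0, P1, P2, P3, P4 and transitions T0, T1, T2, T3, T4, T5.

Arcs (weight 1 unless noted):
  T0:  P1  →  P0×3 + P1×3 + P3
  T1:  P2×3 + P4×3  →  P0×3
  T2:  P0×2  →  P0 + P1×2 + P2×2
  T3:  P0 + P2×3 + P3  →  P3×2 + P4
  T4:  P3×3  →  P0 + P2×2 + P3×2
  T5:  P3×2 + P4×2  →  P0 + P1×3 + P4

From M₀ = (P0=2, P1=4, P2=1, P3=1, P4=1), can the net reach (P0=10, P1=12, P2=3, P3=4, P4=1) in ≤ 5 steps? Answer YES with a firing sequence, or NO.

step 1: fire T0:  (P0=2, P1=4, P2=1, P3=1, P4=1) → (P0=5, P1=6, P2=1, P3=2, P4=1)
step 2: fire T0:  (P0=5, P1=6, P2=1, P3=2, P4=1) → (P0=8, P1=8, P2=1, P3=3, P4=1)
step 3: fire T0:  (P0=8, P1=8, P2=1, P3=3, P4=1) → (P0=11, P1=10, P2=1, P3=4, P4=1)
step 4: fire T2:  (P0=11, P1=10, P2=1, P3=4, P4=1) → (P0=10, P1=12, P2=3, P3=4, P4=1)

YES — reachable via ⟨T0, T0, T0, T2⟩ (4 firings)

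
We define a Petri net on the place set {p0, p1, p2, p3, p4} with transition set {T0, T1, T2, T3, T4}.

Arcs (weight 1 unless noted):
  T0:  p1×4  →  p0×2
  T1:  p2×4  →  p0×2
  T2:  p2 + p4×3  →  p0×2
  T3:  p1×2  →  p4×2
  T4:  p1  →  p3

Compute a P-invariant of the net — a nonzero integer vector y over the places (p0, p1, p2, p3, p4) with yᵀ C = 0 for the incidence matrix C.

Incidence matrix C (rows=places, cols=transitions):
       T0   T1   T2   T3   T4
   p0   2    2    2    0    0
   p1  -4    0    0   -2   -1
   p2   0   -4   -1    0    0
   p3   0    0    0    0    1
   p4   0    0   -3    2    0

Candidate y = [2, 1, 1, 1, 1]; check y·C column-wise:
  col T0: 2·2 + 1·-4 + 1·0 + 1·0 + 1·0 = 0
  col T1: 2·2 + 1·0 + 1·-4 + 1·0 + 1·0 = 0
  col T2: 2·2 + 1·0 + 1·-1 + 1·0 + 1·-3 = 0
  col T3: 2·0 + 1·-2 + 1·0 + 1·0 + 1·2 = 0
  col T4: 2·0 + 1·-1 + 1·0 + 1·1 + 1·0 = 0

y = (p0:2, p1:1, p2:1, p3:1, p4:1)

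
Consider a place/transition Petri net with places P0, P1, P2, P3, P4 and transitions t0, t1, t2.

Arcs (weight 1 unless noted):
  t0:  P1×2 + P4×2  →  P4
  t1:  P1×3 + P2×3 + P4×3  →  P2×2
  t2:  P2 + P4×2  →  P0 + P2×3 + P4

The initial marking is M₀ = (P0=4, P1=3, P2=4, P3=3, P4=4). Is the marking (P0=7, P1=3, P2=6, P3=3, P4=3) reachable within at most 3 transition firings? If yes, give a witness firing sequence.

NO — not reachable within 3 firings

depth 0: 1 marking
depth 1: 4 markings reached so far
depth 2: 7 markings reached so far
depth 3: 9 markings reached so far
target is not among the 9 markings reachable within 3 steps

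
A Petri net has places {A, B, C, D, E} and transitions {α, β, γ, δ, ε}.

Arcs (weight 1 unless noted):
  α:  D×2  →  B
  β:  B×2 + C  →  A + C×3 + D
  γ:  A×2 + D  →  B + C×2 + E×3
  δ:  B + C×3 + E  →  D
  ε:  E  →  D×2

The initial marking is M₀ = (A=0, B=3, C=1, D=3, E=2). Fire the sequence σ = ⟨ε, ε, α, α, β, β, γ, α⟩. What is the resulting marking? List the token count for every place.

step 1: fire ε:  (A=0, B=3, C=1, D=3, E=2) → (A=0, B=3, C=1, D=5, E=1)
step 2: fire ε:  (A=0, B=3, C=1, D=5, E=1) → (A=0, B=3, C=1, D=7, E=0)
step 3: fire α:  (A=0, B=3, C=1, D=7, E=0) → (A=0, B=4, C=1, D=5, E=0)
step 4: fire α:  (A=0, B=4, C=1, D=5, E=0) → (A=0, B=5, C=1, D=3, E=0)
step 5: fire β:  (A=0, B=5, C=1, D=3, E=0) → (A=1, B=3, C=3, D=4, E=0)
step 6: fire β:  (A=1, B=3, C=3, D=4, E=0) → (A=2, B=1, C=5, D=5, E=0)
step 7: fire γ:  (A=2, B=1, C=5, D=5, E=0) → (A=0, B=2, C=7, D=4, E=3)
step 8: fire α:  (A=0, B=2, C=7, D=4, E=3) → (A=0, B=3, C=7, D=2, E=3)

(A=0, B=3, C=7, D=2, E=3)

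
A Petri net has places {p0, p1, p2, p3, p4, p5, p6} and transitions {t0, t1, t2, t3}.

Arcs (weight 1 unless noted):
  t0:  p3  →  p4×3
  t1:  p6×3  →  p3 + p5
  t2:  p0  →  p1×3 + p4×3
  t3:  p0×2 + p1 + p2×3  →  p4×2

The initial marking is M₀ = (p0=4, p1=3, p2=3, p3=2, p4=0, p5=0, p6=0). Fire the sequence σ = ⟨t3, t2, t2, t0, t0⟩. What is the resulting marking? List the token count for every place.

step 1: fire t3:  (p0=4, p1=3, p2=3, p3=2, p4=0, p5=0, p6=0) → (p0=2, p1=2, p2=0, p3=2, p4=2, p5=0, p6=0)
step 2: fire t2:  (p0=2, p1=2, p2=0, p3=2, p4=2, p5=0, p6=0) → (p0=1, p1=5, p2=0, p3=2, p4=5, p5=0, p6=0)
step 3: fire t2:  (p0=1, p1=5, p2=0, p3=2, p4=5, p5=0, p6=0) → (p0=0, p1=8, p2=0, p3=2, p4=8, p5=0, p6=0)
step 4: fire t0:  (p0=0, p1=8, p2=0, p3=2, p4=8, p5=0, p6=0) → (p0=0, p1=8, p2=0, p3=1, p4=11, p5=0, p6=0)
step 5: fire t0:  (p0=0, p1=8, p2=0, p3=1, p4=11, p5=0, p6=0) → (p0=0, p1=8, p2=0, p3=0, p4=14, p5=0, p6=0)

(p0=0, p1=8, p2=0, p3=0, p4=14, p5=0, p6=0)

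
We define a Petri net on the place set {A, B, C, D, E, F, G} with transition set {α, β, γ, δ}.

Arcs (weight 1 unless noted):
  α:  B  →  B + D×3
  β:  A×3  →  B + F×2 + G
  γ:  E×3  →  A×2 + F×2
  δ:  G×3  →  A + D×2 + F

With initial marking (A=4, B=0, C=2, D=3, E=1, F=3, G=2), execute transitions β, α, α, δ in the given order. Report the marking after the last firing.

step 1: fire β:  (A=4, B=0, C=2, D=3, E=1, F=3, G=2) → (A=1, B=1, C=2, D=3, E=1, F=5, G=3)
step 2: fire α:  (A=1, B=1, C=2, D=3, E=1, F=5, G=3) → (A=1, B=1, C=2, D=6, E=1, F=5, G=3)
step 3: fire α:  (A=1, B=1, C=2, D=6, E=1, F=5, G=3) → (A=1, B=1, C=2, D=9, E=1, F=5, G=3)
step 4: fire δ:  (A=1, B=1, C=2, D=9, E=1, F=5, G=3) → (A=2, B=1, C=2, D=11, E=1, F=6, G=0)

(A=2, B=1, C=2, D=11, E=1, F=6, G=0)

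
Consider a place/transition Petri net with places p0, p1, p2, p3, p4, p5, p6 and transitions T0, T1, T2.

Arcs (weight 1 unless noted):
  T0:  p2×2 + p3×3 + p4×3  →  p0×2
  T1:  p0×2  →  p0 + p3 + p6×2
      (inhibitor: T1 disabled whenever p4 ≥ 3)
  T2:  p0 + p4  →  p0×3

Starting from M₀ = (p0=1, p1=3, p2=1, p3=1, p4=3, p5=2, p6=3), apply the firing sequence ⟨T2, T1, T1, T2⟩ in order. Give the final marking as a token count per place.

(p0=3, p1=3, p2=1, p3=3, p4=1, p5=2, p6=7)

step 1: fire T2:  (p0=1, p1=3, p2=1, p3=1, p4=3, p5=2, p6=3) → (p0=3, p1=3, p2=1, p3=1, p4=2, p5=2, p6=3)
step 2: fire T1:  (p0=3, p1=3, p2=1, p3=1, p4=2, p5=2, p6=3) → (p0=2, p1=3, p2=1, p3=2, p4=2, p5=2, p6=5)
step 3: fire T1:  (p0=2, p1=3, p2=1, p3=2, p4=2, p5=2, p6=5) → (p0=1, p1=3, p2=1, p3=3, p4=2, p5=2, p6=7)
step 4: fire T2:  (p0=1, p1=3, p2=1, p3=3, p4=2, p5=2, p6=7) → (p0=3, p1=3, p2=1, p3=3, p4=1, p5=2, p6=7)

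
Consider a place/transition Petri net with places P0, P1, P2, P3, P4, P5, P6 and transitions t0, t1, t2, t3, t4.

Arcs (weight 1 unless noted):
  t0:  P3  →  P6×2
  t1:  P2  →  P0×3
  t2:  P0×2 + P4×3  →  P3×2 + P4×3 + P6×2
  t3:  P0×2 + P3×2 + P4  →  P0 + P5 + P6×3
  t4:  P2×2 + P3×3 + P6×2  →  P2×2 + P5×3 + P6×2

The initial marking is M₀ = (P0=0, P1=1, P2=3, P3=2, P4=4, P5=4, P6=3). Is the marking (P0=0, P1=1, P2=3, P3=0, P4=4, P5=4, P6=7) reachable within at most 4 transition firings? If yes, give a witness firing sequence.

step 1: fire t0:  (P0=0, P1=1, P2=3, P3=2, P4=4, P5=4, P6=3) → (P0=0, P1=1, P2=3, P3=1, P4=4, P5=4, P6=5)
step 2: fire t0:  (P0=0, P1=1, P2=3, P3=1, P4=4, P5=4, P6=5) → (P0=0, P1=1, P2=3, P3=0, P4=4, P5=4, P6=7)

YES — reachable via ⟨t0, t0⟩ (2 firings)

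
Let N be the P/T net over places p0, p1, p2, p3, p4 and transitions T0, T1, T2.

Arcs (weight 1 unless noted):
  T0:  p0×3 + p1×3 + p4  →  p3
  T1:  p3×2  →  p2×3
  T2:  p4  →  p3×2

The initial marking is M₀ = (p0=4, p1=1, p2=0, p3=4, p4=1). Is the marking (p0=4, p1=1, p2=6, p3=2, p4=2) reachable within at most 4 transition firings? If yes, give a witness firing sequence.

depth 0: 1 marking
depth 1: 3 markings reached so far
depth 2: 5 markings reached so far
depth 3: 6 markings reached so far
depth 4: 7 markings reached so far
target is not among the 7 markings reachable within 4 steps

NO — not reachable within 4 firings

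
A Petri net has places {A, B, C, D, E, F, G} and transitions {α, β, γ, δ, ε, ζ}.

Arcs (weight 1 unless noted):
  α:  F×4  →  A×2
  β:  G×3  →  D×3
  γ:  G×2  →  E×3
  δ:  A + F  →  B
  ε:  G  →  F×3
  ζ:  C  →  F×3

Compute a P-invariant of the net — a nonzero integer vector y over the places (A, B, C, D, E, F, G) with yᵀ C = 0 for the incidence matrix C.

y = (A:2, B:3, C:3, D:3, E:2, F:1, G:3)

Incidence matrix C (rows=places, cols=transitions):
        α    β    γ    δ    ε    ζ
    A   2    0    0   -1    0    0
    B   0    0    0    1    0    0
    C   0    0    0    0    0   -1
    D   0    3    0    0    0    0
    E   0    0    3    0    0    0
    F  -4    0    0   -1    3    3
    G   0   -3   -2    0   -1    0

Candidate y = [2, 3, 3, 3, 2, 1, 3]; check y·C column-wise:
  col α: 2·2 + 3·0 + 3·0 + 3·0 + 2·0 + 1·-4 + 3·0 = 0
  col β: 2·0 + 3·0 + 3·0 + 3·3 + 2·0 + 1·0 + 3·-3 = 0
  col γ: 2·0 + 3·0 + 3·0 + 3·0 + 2·3 + 1·0 + 3·-2 = 0
  col δ: 2·-1 + 3·1 + 3·0 + 3·0 + 2·0 + 1·-1 + 3·0 = 0
  col ε: 2·0 + 3·0 + 3·0 + 3·0 + 2·0 + 1·3 + 3·-1 = 0
  col ζ: 2·0 + 3·0 + 3·-1 + 3·0 + 2·0 + 1·3 + 3·0 = 0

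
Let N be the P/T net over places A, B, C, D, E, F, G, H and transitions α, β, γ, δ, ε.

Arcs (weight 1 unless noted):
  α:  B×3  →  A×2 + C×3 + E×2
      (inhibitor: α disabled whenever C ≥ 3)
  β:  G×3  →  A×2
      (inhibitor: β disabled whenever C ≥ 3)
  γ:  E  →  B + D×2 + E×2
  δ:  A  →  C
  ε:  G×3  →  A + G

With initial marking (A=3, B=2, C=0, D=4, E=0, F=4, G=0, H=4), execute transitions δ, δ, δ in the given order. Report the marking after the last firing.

(A=0, B=2, C=3, D=4, E=0, F=4, G=0, H=4)

step 1: fire δ:  (A=3, B=2, C=0, D=4, E=0, F=4, G=0, H=4) → (A=2, B=2, C=1, D=4, E=0, F=4, G=0, H=4)
step 2: fire δ:  (A=2, B=2, C=1, D=4, E=0, F=4, G=0, H=4) → (A=1, B=2, C=2, D=4, E=0, F=4, G=0, H=4)
step 3: fire δ:  (A=1, B=2, C=2, D=4, E=0, F=4, G=0, H=4) → (A=0, B=2, C=3, D=4, E=0, F=4, G=0, H=4)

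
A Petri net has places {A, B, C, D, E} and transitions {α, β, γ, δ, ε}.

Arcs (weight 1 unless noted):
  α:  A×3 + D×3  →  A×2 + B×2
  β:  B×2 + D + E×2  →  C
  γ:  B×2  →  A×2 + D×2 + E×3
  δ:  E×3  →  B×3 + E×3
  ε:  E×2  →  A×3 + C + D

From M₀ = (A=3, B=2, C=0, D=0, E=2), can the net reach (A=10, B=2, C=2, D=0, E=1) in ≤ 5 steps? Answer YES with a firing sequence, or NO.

depth 0: 1 marking
depth 1: 3 markings reached so far
depth 2: 5 markings reached so far
depth 3: 11 markings reached so far
depth 4: 22 markings reached so far
depth 5: 40 markings reached so far
target is not among the 40 markings reachable within 5 steps

NO — not reachable within 5 firings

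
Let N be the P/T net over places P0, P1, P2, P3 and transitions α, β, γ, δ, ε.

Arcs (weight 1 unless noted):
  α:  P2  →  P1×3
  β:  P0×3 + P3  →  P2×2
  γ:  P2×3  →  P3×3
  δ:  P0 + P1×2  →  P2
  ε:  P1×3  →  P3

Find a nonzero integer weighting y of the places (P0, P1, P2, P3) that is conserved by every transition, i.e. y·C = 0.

y = (P0:1, P1:1, P2:3, P3:3)

Incidence matrix C (rows=places, cols=transitions):
        α    β    γ    δ    ε
   P0   0   -3    0   -1    0
   P1   3    0    0   -2   -3
   P2  -1    2   -3    1    0
   P3   0   -1    3    0    1

Candidate y = [1, 1, 3, 3]; check y·C column-wise:
  col α: 1·0 + 1·3 + 3·-1 + 3·0 = 0
  col β: 1·-3 + 1·0 + 3·2 + 3·-1 = 0
  col γ: 1·0 + 1·0 + 3·-3 + 3·3 = 0
  col δ: 1·-1 + 1·-2 + 3·1 + 3·0 = 0
  col ε: 1·0 + 1·-3 + 3·0 + 3·1 = 0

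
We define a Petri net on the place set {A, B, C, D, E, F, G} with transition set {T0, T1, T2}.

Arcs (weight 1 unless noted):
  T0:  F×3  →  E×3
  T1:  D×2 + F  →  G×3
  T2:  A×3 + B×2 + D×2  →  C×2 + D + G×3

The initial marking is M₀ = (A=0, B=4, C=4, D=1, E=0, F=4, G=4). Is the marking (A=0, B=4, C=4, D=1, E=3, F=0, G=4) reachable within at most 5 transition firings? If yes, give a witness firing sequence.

NO — not reachable within 5 firings

depth 0: 1 marking
depth 1: 2 markings reached so far
depth 2: 2 markings reached so far
(frontier empty at depth 2; search complete)
target is not among the 2 markings reachable within 5 steps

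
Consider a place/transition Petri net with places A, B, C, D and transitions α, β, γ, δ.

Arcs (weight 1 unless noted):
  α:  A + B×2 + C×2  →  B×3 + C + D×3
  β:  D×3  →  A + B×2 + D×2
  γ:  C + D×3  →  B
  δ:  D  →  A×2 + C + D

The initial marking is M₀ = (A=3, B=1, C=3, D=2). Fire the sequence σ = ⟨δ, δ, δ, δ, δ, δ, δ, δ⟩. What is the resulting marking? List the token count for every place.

step 1: fire δ:  (A=3, B=1, C=3, D=2) → (A=5, B=1, C=4, D=2)
step 2: fire δ:  (A=5, B=1, C=4, D=2) → (A=7, B=1, C=5, D=2)
step 3: fire δ:  (A=7, B=1, C=5, D=2) → (A=9, B=1, C=6, D=2)
step 4: fire δ:  (A=9, B=1, C=6, D=2) → (A=11, B=1, C=7, D=2)
step 5: fire δ:  (A=11, B=1, C=7, D=2) → (A=13, B=1, C=8, D=2)
step 6: fire δ:  (A=13, B=1, C=8, D=2) → (A=15, B=1, C=9, D=2)
step 7: fire δ:  (A=15, B=1, C=9, D=2) → (A=17, B=1, C=10, D=2)
step 8: fire δ:  (A=17, B=1, C=10, D=2) → (A=19, B=1, C=11, D=2)

(A=19, B=1, C=11, D=2)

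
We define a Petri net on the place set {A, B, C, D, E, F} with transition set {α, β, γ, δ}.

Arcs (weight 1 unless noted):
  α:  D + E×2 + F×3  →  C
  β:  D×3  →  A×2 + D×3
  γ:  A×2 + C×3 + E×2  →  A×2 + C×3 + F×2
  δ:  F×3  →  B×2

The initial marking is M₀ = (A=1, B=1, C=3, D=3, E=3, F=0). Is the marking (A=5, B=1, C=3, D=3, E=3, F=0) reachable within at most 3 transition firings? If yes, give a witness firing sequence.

step 1: fire β:  (A=1, B=1, C=3, D=3, E=3, F=0) → (A=3, B=1, C=3, D=3, E=3, F=0)
step 2: fire β:  (A=3, B=1, C=3, D=3, E=3, F=0) → (A=5, B=1, C=3, D=3, E=3, F=0)

YES — reachable via ⟨β, β⟩ (2 firings)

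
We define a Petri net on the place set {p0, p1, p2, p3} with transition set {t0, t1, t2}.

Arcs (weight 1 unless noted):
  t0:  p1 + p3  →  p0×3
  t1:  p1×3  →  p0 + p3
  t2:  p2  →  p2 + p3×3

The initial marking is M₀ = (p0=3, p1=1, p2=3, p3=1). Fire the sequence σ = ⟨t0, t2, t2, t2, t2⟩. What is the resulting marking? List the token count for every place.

step 1: fire t0:  (p0=3, p1=1, p2=3, p3=1) → (p0=6, p1=0, p2=3, p3=0)
step 2: fire t2:  (p0=6, p1=0, p2=3, p3=0) → (p0=6, p1=0, p2=3, p3=3)
step 3: fire t2:  (p0=6, p1=0, p2=3, p3=3) → (p0=6, p1=0, p2=3, p3=6)
step 4: fire t2:  (p0=6, p1=0, p2=3, p3=6) → (p0=6, p1=0, p2=3, p3=9)
step 5: fire t2:  (p0=6, p1=0, p2=3, p3=9) → (p0=6, p1=0, p2=3, p3=12)

(p0=6, p1=0, p2=3, p3=12)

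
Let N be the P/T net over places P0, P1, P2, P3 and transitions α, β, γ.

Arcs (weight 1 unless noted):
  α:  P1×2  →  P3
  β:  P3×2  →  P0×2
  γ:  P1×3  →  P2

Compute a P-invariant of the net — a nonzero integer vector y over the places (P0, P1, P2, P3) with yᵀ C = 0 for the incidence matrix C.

y = (P0:2, P1:1, P2:3, P3:2)

Incidence matrix C (rows=places, cols=transitions):
        α    β    γ
   P0   0    2    0
   P1  -2    0   -3
   P2   0    0    1
   P3   1   -2    0

Candidate y = [2, 1, 3, 2]; check y·C column-wise:
  col α: 2·0 + 1·-2 + 3·0 + 2·1 = 0
  col β: 2·2 + 1·0 + 3·0 + 2·-2 = 0
  col γ: 2·0 + 1·-3 + 3·1 + 2·0 = 0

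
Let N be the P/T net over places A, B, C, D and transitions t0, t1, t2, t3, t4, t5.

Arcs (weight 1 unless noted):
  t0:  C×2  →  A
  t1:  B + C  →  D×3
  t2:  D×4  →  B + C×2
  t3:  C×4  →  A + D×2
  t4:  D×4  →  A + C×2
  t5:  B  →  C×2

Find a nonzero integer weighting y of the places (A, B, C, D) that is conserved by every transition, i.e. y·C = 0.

Incidence matrix C (rows=places, cols=transitions):
       t0   t1   t2   t3   t4   t5
    A   1    0    0    1    1    0
    B   0   -1    1    0    0   -1
    C  -2   -1    2   -4    2    2
    D   0    3   -4    2   -4    0

Candidate y = [2, 2, 1, 1]; check y·C column-wise:
  col t0: 2·1 + 2·0 + 1·-2 + 1·0 = 0
  col t1: 2·0 + 2·-1 + 1·-1 + 1·3 = 0
  col t2: 2·0 + 2·1 + 1·2 + 1·-4 = 0
  col t3: 2·1 + 2·0 + 1·-4 + 1·2 = 0
  col t4: 2·1 + 2·0 + 1·2 + 1·-4 = 0
  col t5: 2·0 + 2·-1 + 1·2 + 1·0 = 0

y = (A:2, B:2, C:1, D:1)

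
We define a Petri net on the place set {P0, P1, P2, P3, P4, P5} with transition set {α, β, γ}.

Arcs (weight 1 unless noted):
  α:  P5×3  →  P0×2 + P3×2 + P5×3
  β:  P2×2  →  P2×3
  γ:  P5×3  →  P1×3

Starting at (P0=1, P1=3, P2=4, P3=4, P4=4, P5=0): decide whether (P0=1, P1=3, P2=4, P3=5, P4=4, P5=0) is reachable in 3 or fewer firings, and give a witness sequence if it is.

depth 0: 1 marking
depth 1: 2 markings reached so far
depth 2: 3 markings reached so far
depth 3: 4 markings reached so far
target is not among the 4 markings reachable within 3 steps

NO — not reachable within 3 firings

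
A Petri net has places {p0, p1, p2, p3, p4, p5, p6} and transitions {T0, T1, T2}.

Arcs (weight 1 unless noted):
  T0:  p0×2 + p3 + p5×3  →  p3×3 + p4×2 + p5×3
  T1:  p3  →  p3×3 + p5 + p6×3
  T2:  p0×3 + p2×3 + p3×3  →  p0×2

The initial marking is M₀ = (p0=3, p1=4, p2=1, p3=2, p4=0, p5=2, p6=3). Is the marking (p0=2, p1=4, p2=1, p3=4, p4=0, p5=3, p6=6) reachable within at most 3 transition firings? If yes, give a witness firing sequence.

depth 0: 1 marking
depth 1: 2 markings reached so far
depth 2: 4 markings reached so far
depth 3: 6 markings reached so far
target is not among the 6 markings reachable within 3 steps

NO — not reachable within 3 firings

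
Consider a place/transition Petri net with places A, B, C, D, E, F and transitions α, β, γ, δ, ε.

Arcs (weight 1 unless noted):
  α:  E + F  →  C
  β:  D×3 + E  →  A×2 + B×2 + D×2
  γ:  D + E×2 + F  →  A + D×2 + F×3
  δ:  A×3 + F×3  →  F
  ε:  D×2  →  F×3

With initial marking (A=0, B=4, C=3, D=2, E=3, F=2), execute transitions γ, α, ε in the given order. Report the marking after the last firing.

step 1: fire γ:  (A=0, B=4, C=3, D=2, E=3, F=2) → (A=1, B=4, C=3, D=3, E=1, F=4)
step 2: fire α:  (A=1, B=4, C=3, D=3, E=1, F=4) → (A=1, B=4, C=4, D=3, E=0, F=3)
step 3: fire ε:  (A=1, B=4, C=4, D=3, E=0, F=3) → (A=1, B=4, C=4, D=1, E=0, F=6)

(A=1, B=4, C=4, D=1, E=0, F=6)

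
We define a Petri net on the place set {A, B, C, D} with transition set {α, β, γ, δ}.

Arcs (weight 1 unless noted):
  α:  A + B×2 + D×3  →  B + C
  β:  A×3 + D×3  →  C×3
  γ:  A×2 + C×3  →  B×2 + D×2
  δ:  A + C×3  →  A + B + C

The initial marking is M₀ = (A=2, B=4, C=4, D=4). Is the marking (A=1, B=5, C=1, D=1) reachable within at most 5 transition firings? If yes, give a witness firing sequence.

step 1: fire α:  (A=2, B=4, C=4, D=4) → (A=1, B=3, C=5, D=1)
step 2: fire δ:  (A=1, B=3, C=5, D=1) → (A=1, B=4, C=3, D=1)
step 3: fire δ:  (A=1, B=4, C=3, D=1) → (A=1, B=5, C=1, D=1)

YES — reachable via ⟨α, δ, δ⟩ (3 firings)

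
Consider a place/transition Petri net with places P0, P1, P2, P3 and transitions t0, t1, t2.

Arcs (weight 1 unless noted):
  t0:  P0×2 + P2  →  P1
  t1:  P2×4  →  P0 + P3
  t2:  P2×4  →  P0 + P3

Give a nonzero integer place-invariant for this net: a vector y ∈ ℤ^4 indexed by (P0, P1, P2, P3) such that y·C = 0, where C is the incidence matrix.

Incidence matrix C (rows=places, cols=transitions):
       t0   t1   t2
   P0  -2    1    1
   P1   1    0    0
   P2  -1   -4   -4
   P3   0    1    1

Candidate y = [4, 9, 1, 0]; check y·C column-wise:
  col t0: 4·-2 + 9·1 + 1·-1 = 0
  col t1: 4·1 + 9·0 + 1·-4 + 0·1 = 0
  col t2: 4·1 + 9·0 + 1·-4 + 0·1 = 0

y = (P0:4, P1:9, P2:1, P3:0)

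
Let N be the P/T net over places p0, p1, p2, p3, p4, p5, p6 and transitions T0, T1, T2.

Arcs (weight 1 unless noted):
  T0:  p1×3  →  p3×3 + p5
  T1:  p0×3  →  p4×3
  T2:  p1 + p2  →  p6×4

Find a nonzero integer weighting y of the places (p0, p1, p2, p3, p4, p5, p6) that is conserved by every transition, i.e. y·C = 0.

Incidence matrix C (rows=places, cols=transitions):
       T0   T1   T2
   p0   0   -3    0
   p1  -3    0   -1
   p2   0    0   -1
   p3   3    0    0
   p4   0    3    0
   p5   1    0    0
   p6   0    0    4

Candidate y = [0, 1, -1, 1, 0, 0, 0]; check y·C column-wise:
  col T0: 1·-3 + -1·0 + 1·3 + 0·1 = 0
  col T1: 0·-3 + 1·0 + -1·0 + 1·0 + 0·3 = 0
  col T2: 1·-1 + -1·-1 + 1·0 + 0·4 = 0

y = (p0:0, p1:1, p2:-1, p3:1, p4:0, p5:0, p6:0)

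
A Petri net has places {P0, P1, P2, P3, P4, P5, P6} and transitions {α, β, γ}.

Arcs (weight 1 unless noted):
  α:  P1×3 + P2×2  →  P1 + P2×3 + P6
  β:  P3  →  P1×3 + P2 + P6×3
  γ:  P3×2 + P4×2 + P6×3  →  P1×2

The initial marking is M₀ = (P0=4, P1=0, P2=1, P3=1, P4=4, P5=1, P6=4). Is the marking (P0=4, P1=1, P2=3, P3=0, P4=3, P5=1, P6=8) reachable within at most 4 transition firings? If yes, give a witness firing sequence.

NO — not reachable within 4 firings

depth 0: 1 marking
depth 1: 2 markings reached so far
depth 2: 3 markings reached so far
depth 3: 3 markings reached so far
(frontier empty at depth 3; search complete)
target is not among the 3 markings reachable within 4 steps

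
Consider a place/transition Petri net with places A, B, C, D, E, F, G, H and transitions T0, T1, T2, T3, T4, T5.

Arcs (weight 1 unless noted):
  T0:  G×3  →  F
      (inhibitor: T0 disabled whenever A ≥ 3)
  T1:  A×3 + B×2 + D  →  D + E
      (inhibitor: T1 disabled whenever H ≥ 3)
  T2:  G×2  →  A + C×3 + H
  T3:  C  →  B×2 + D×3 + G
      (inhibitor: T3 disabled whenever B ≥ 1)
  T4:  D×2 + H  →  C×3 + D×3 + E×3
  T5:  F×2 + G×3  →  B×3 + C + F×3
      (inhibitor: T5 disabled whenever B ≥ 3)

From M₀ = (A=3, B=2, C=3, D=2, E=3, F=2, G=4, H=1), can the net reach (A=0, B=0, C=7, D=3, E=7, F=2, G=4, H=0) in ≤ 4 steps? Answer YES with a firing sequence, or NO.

NO — not reachable within 4 firings

depth 0: 1 marking
depth 1: 5 markings reached so far
depth 2: 13 markings reached so far
depth 3: 23 markings reached so far
depth 4: 32 markings reached so far
target is not among the 32 markings reachable within 4 steps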